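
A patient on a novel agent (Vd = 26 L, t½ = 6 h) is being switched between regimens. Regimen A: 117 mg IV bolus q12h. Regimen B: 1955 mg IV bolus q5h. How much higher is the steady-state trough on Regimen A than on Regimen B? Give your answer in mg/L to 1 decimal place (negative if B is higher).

Regimen A: f = (1/2)^(12/6) ≈ 0.2500; Cmin,ss = (117/26)·f/(1−f) ≈ 1.500 mg/L.
Regimen B: f = (1/2)^(5/6) ≈ 0.5612; Cmin,ss = (1955/26)·f/(1−f) ≈ 96.167 mg/L.
Difference ≈ 1.500 − 96.167 ≈ -94.667 mg/L.

-94.7 mg/L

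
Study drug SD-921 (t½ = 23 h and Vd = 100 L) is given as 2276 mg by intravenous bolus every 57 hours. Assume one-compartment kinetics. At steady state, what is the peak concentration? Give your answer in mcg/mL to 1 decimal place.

27.7 mcg/mL

Over one 57-h interval, 57/23 ≈ 2.4783 half-lives elapse, leaving f ≈ 0.1795 of each dose.
Accumulation ratio R = 1/(1 − f) ≈ 1/0.8205 ≈ 1.2188.
Each bolus raises the concentration by D/Vd = 2276/100 ≈ 22.760 mcg/mL.
Cmax,ss = C₀/(1 − f) ≈ 22.760/0.8205 ≈ 27.739 mcg/mL.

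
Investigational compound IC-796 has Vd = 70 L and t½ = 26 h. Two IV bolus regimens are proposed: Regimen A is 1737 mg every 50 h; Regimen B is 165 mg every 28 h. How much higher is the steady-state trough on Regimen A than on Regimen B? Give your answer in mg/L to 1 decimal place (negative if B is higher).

6.8 mg/L

Regimen A: f = (1/2)^(50/26) ≈ 0.2637; Cmin,ss = (1737/70)·f/(1−f) ≈ 8.887 mg/L.
Regimen B: f = (1/2)^(28/26) ≈ 0.4740; Cmin,ss = (165/70)·f/(1−f) ≈ 2.124 mg/L.
Difference ≈ 8.887 − 2.124 ≈ 6.763 mg/L.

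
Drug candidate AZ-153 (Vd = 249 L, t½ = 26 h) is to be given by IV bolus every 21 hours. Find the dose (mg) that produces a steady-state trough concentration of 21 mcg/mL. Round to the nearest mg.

τ/t½ = 21/26 ≈ 0.80769, so f = (1/2)^(21/26) ≈ 0.571295.
Cmin,ss = (D/Vd)·f/(1−f), so D = Cmin,ss·Vd·(1−f)/f.
D = 21 × 249 × (1−f)/f ≈ 21 × 249 × 0.75041 ≈ 3923.89 mg.

3924 mg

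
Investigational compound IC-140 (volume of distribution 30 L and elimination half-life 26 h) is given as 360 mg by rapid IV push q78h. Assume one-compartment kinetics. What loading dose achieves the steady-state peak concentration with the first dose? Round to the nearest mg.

f = (1/2)^(78/26) ≈ 0.125000; accumulation ratio R = 1/(1−f) ≈ 1.14286.
Loading dose to hit Cmax,ss on first dose: D_load = D_maint·R ≈ 360 × 1.14286 ≈ 411.43 mg.

411 mg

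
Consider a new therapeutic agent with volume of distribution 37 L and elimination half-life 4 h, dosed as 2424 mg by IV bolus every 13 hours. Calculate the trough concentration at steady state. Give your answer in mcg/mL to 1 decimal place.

7.7 mcg/mL

Over one 13-h interval, 13/4 ≈ 3.25 half-lives elapse, leaving f ≈ 0.1051 of each dose.
At steady state, accumulation factor R = 1/(1 − e^(−kτ)) ≈ 1.1174.
Each bolus raises the concentration by D/Vd = 2424/37 ≈ 65.514 mcg/mL.
Cmax,ss = C₀/(1 − f) ≈ 65.514/0.8949 ≈ 73.208 mcg/mL.
Steady-state trough Cmin,ss = Cmax,ss·f ≈ 73.208 × 0.1051 ≈ 7.694 mcg/mL.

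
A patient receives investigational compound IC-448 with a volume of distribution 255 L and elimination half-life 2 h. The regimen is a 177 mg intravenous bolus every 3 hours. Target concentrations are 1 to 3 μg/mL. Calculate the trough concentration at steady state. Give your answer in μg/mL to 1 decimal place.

0.4 μg/mL

k = ln2/t½ = ln2/2 ≈ 0.346574 h⁻¹; fraction remaining f = e^(−kτ) = e^(−0.346574×3) ≈ 0.3536.
Each bolus raises the concentration by D/Vd = 177/255 ≈ 0.694 μg/mL.
Steady-state trough Cmin,ss = C₀·f/(1−f) ≈ 0.694 × 0.3536/0.6464 ≈ 0.380 μg/mL.
Trough 0.4 μg/mL vs MEC 1 μg/mL: subtherapeutic.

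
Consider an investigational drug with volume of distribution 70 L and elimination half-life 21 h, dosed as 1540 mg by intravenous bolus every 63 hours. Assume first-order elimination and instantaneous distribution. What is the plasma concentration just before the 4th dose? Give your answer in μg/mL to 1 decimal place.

f = (1/2)^(τ/t½) = (1/2)^(63/21) ≈ 0.1250.
C₀ = D/Vd = 1540/70 ≈ 22.000 μg/mL.
Before the 4th dose, 3 doses have been given. Superposition: Cmin = C₀·(f + f² + … + f^3).
≈ 22.000 × (0.1250 + 0.0156 + 0.0020) ≈ 22.000 × 0.1426 ≈ 3.137 μg/mL.

3.1 μg/mL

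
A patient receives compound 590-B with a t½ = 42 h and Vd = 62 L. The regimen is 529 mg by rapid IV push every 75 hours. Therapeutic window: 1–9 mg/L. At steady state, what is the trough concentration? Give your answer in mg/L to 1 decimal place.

3.5 mg/L

k = ln2/t½ = ln2/42 ≈ 0.016504 h⁻¹; fraction remaining f = e^(−kτ) = e^(−0.016504×75) ≈ 0.2900.
Single-dose peak C₀ = D/Vd = 529/62 ≈ 8.532 mg/L.
Steady-state trough Cmin,ss = C₀·f/(1−f) ≈ 8.532 × 0.2900/0.7100 ≈ 3.485 mg/L.
Trough 3.5 mg/L vs MEC 1 mg/L: adequate.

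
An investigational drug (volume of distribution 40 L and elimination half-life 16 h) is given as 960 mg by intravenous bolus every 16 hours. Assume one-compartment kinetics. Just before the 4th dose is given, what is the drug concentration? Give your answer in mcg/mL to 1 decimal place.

f = (1/2)^(τ/t½) = (1/2)^(16/16) ≈ 0.5000.
C₀ = D/Vd = 960/40 ≈ 24.000 mcg/mL.
Before the 4th dose, 3 doses have been given. Superposition: Cmin = C₀·(f + f² + … + f^3).
≈ 24.000 × (0.5000 + 0.2500 + 0.1250) ≈ 24.000 × 0.8750 ≈ 21.000 mcg/mL.

21.0 mcg/mL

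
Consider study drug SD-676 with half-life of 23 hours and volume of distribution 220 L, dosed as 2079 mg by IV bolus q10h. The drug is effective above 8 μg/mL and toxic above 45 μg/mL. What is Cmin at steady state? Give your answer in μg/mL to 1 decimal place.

τ/t½ = 10/23 ≈ 0.43478, so fraction remaining f = (1/2)^(10/23) ≈ 0.7398.
At steady state, accumulation factor R = 1/(1 − e^(−kτ)) ≈ 3.8432.
Single-dose peak C₀ = D/Vd = 2079/220 ≈ 9.450 μg/mL.
Steady-state peak Cmax,ss = C₀·R ≈ 9.450 × 3.8432 ≈ 36.318 μg/mL.
One interval later, Cmin,ss = Cmax,ss·e^(−kτ) ≈ 36.318 × 0.7398 ≈ 26.868 μg/mL.
Trough 26.9 μg/mL vs MEC 8 μg/mL: adequate.

26.9 μg/mL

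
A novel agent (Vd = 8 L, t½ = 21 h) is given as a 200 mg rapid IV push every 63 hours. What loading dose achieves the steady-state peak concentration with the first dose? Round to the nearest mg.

229 mg

f = (1/2)^(63/21) ≈ 0.125000; accumulation ratio R = 1/(1−f) ≈ 1.14286.
Loading dose to hit Cmax,ss on first dose: D_load = D_maint·R ≈ 200 × 1.14286 ≈ 228.57 mg.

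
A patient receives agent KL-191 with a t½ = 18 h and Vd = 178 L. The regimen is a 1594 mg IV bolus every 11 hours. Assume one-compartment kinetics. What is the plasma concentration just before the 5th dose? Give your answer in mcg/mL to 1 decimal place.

f = (1/2)^(τ/t½) = (1/2)^(11/18) ≈ 0.6547.
C₀ = D/Vd = 1594/178 ≈ 8.955 mcg/mL.
Before the 5th dose, 4 doses have been given. Superposition: Cmin = C₀·(f + f² + … + f^4).
≈ 8.955 × (0.6547 + 0.4286 + 0.2806 + 0.1837) ≈ 8.955 × 1.5476 ≈ 13.859 mcg/mL.

13.9 mcg/mL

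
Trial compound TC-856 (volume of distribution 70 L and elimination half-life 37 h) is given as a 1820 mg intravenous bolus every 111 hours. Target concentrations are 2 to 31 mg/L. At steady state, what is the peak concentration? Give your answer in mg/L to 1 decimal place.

29.7 mg/L

The dosing interval is 3 half-lives, so f = 2^(−3) = 0.125.
At steady state, R = 1/(1 − 0.125) = 8/7.
Single-dose peak C₀ = D/Vd = 1820/70 = 26 mg/L.
Steady-state peak Cmax,ss = C₀·R = 26 × 8/7 ≈ 29.714 mg/L.
Peak 29.7 mg/L vs MTC 31 mg/L: below toxic threshold.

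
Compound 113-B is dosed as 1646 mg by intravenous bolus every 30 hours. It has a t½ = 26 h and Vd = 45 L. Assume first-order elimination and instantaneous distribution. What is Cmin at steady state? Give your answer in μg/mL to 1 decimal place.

τ/t½ = 30/26 ≈ 1.1538, so fraction remaining f = (1/2)^(30/26) ≈ 0.4494.
Single-dose peak C₀ = D/Vd = 1646/45 ≈ 36.578 μg/mL.
Steady-state trough Cmin,ss = C₀·f/(1−f) ≈ 36.578 × 0.4494/0.5506 ≈ 29.855 μg/mL.

29.9 μg/mL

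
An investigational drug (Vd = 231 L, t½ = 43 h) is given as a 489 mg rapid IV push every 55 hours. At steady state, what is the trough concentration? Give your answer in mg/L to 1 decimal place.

Over one 55-h interval, 55/43 ≈ 1.2791 half-lives elapse, leaving f ≈ 0.4121 of each dose.
Single-dose peak C₀ = D/Vd = 489/231 ≈ 2.117 mg/L.
Steady-state trough Cmin,ss = C₀·f/(1−f) ≈ 2.117 × 0.4121/0.5879 ≈ 1.484 mg/L.

1.5 mg/L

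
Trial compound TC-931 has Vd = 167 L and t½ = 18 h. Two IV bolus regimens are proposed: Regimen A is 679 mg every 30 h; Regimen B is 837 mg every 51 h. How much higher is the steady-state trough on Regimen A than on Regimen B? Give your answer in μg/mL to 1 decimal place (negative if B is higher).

1.1 μg/mL

Regimen A: f = (1/2)^(30/18) ≈ 0.3150; Cmin,ss = (679/167)·f/(1−f) ≈ 1.870 μg/mL.
Regimen B: f = (1/2)^(51/18) ≈ 0.1403; Cmin,ss = (837/167)·f/(1−f) ≈ 0.818 μg/mL.
Difference ≈ 1.870 − 0.818 ≈ 1.052 μg/mL.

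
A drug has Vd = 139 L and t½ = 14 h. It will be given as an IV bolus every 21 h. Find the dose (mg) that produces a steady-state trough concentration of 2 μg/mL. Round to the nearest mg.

508 mg

τ/t½ = 21/14 ≈ 1.5, so f = (1/2)^(21/14) ≈ 0.353553.
Cmin,ss = (D/Vd)·f/(1−f), so D = Cmin,ss·Vd·(1−f)/f.
D = 2 × 139 × (1−f)/f ≈ 2 × 139 × 1.82843 ≈ 508.30 mg.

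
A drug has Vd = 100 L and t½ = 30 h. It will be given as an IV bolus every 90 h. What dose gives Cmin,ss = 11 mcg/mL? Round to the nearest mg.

τ/t½ = 90/30 ≈ 3, so f = (1/2)^(90/30) ≈ 0.125000.
Cmin,ss = (D/Vd)·f/(1−f), so D = Cmin,ss·Vd·(1−f)/f.
D = 11 × 100 × (1−f)/f ≈ 11 × 100 × 7.00000 ≈ 7700.00 mg.

7700 mg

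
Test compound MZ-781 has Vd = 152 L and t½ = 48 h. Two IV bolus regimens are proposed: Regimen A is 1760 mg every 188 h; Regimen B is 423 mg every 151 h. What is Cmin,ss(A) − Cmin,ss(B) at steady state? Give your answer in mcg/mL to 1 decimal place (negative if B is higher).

0.5 mcg/mL

Regimen A: f = (1/2)^(188/48) ≈ 0.0662; Cmin,ss = (1760/152)·f/(1−f) ≈ 0.821 mcg/mL.
Regimen B: f = (1/2)^(151/48) ≈ 0.1130; Cmin,ss = (423/152)·f/(1−f) ≈ 0.355 mcg/mL.
Difference ≈ 0.821 − 0.355 ≈ 0.466 mcg/mL.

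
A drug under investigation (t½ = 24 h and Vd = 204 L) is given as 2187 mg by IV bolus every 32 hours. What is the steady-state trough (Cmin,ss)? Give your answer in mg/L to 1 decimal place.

7.1 mg/L

τ/t½ = 32/24 ≈ 1.3333, so fraction remaining f = (1/2)^(32/24) ≈ 0.3969.
At steady state, accumulation factor R = 1/(1 − e^(−kτ)) ≈ 1.6581.
Single-dose peak C₀ = D/Vd = 2187/204 ≈ 10.721 mg/L.
Cmax,ss = C₀/(1 − f) ≈ 10.721/0.6031 ≈ 17.776 mg/L.
Steady-state trough Cmin,ss = Cmax,ss·f ≈ 17.776 × 0.3969 ≈ 7.055 mg/L.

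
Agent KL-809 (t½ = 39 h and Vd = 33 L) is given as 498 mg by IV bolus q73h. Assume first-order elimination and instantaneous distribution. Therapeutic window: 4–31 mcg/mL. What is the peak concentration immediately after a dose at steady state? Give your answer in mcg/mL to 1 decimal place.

Over one 73-h interval, 73/39 ≈ 1.8718 half-lives elapse, leaving f ≈ 0.2732 of each dose.
Accumulation ratio R = 1/(1 − f) ≈ 1/0.7268 ≈ 1.3759.
Each bolus raises the concentration by D/Vd = 498/33 ≈ 15.091 mcg/mL.
Cmax,ss = C₀/(1 − f) ≈ 15.091/0.7268 ≈ 20.764 mcg/mL.
Peak 20.8 mcg/mL vs MTC 31 mcg/mL: below toxic threshold.

20.8 mcg/mL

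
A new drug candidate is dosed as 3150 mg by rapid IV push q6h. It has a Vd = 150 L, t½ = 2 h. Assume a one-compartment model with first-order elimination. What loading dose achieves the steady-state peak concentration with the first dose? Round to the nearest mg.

3600 mg

f = (1/2)^(6/2) ≈ 0.125000; accumulation ratio R = 1/(1−f) ≈ 1.14286.
Loading dose to hit Cmax,ss on first dose: D_load = D_maint·R ≈ 3150 × 1.14286 ≈ 3600.01 mg.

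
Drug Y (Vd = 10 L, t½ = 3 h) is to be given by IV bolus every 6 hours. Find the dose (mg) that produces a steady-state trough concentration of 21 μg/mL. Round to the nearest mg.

630 mg

τ/t½ = 6/3 ≈ 2, so f = (1/2)^(6/3) ≈ 0.250000.
Cmin,ss = (D/Vd)·f/(1−f), so D = Cmin,ss·Vd·(1−f)/f.
D = 21 × 10 × (1−f)/f ≈ 21 × 10 × 3.00000 ≈ 630.00 mg.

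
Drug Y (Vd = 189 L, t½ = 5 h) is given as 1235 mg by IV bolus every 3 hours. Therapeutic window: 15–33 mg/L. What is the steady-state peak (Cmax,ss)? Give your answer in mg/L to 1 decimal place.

τ/t½ = 3/5 ≈ 0.6, so fraction remaining f = (1/2)^(3/5) ≈ 0.6598.
At steady state, accumulation factor R = 1/(1 − e^(−kτ)) ≈ 2.9394.
Each bolus raises the concentration by D/Vd = 1235/189 ≈ 6.534 mg/L.
Steady-state peak Cmax,ss = C₀·R ≈ 6.534 × 2.9394 ≈ 19.206 mg/L.
Peak 19.2 mg/L vs MTC 33 mg/L: below toxic threshold.

19.2 mg/L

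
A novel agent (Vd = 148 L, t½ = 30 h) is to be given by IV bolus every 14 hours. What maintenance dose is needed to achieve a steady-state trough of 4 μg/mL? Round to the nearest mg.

226 mg

τ/t½ = 14/30 ≈ 0.46667, so f = (1/2)^(14/30) ≈ 0.723635.
Cmin,ss = (D/Vd)·f/(1−f), so D = Cmin,ss·Vd·(1−f)/f.
D = 4 × 148 × (1−f)/f ≈ 4 × 148 × 0.38191 ≈ 226.09 mg.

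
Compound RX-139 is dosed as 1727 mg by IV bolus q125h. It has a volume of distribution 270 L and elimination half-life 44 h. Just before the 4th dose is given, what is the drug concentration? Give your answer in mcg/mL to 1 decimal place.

f = (1/2)^(τ/t½) = (1/2)^(125/44) ≈ 0.1396.
C₀ = D/Vd = 1727/270 ≈ 6.396 mcg/mL.
Before the 4th dose, 3 doses have been given. Superposition: Cmin = C₀·(f + f² + … + f^3).
≈ 6.396 × (0.1396 + 0.0195 + 0.0027) ≈ 6.396 × 0.1618 ≈ 1.035 mcg/mL.

1.0 mcg/mL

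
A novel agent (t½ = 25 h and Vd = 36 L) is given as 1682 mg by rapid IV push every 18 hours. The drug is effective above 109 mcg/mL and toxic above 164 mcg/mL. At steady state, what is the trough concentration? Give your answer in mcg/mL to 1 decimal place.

72.2 mcg/mL

Over one 18-h interval, 18/25 ≈ 0.72 half-lives elapse, leaving f ≈ 0.6071 of each dose.
Accumulation ratio R = 1/(1 − f) ≈ 1/0.3929 ≈ 2.5452.
Single-dose peak C₀ = D/Vd = 1682/36 ≈ 46.722 mcg/mL.
Steady-state peak Cmax,ss = C₀·R ≈ 46.722 × 2.5452 ≈ 118.917 mcg/mL.
Steady-state trough Cmin,ss = Cmax,ss·f ≈ 118.917 × 0.6071 ≈ 72.195 mcg/mL.
Trough 72.2 mcg/mL vs MEC 109 mcg/mL: subtherapeutic.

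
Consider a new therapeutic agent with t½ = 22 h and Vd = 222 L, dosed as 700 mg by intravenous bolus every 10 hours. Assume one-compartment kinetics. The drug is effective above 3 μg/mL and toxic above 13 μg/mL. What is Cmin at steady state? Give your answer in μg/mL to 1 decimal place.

8.5 μg/mL

τ/t½ = 10/22 ≈ 0.45455, so fraction remaining f = (1/2)^(10/22) ≈ 0.7297.
Single-dose peak C₀ = D/Vd = 700/222 ≈ 3.153 μg/mL.
Steady-state trough Cmin,ss = C₀·f/(1−f) ≈ 3.153 × 0.7297/0.2703 ≈ 8.512 μg/mL.
Trough 8.5 μg/mL vs MEC 3 μg/mL: adequate.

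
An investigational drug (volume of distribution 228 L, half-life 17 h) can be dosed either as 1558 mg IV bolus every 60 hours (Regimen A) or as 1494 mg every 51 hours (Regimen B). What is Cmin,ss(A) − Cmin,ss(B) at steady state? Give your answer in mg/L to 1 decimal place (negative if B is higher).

Regimen A: f = (1/2)^(60/17) ≈ 0.0866; Cmin,ss = (1558/228)·f/(1−f) ≈ 0.648 mg/L.
Regimen B: f = (1/2)^(51/17) ≈ 0.1250; Cmin,ss = (1494/228)·f/(1−f) ≈ 0.936 mg/L.
Difference ≈ 0.648 − 0.936 ≈ -0.288 mg/L.

-0.3 mg/L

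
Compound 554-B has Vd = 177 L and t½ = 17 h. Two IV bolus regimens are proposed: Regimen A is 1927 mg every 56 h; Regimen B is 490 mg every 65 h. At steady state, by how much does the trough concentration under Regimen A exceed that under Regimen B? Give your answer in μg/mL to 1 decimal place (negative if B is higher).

1.0 μg/mL

Regimen A: f = (1/2)^(56/17) ≈ 0.1019; Cmin,ss = (1927/177)·f/(1−f) ≈ 1.235 μg/mL.
Regimen B: f = (1/2)^(65/17) ≈ 0.0706; Cmin,ss = (490/177)·f/(1−f) ≈ 0.210 μg/mL.
Difference ≈ 1.235 − 0.210 ≈ 1.025 μg/mL.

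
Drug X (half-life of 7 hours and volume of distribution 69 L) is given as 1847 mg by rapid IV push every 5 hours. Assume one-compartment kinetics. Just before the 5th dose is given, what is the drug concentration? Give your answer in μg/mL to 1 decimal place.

f = (1/2)^(τ/t½) = (1/2)^(5/7) ≈ 0.6095.
C₀ = D/Vd = 1847/69 ≈ 26.768 μg/mL.
Before the 5th dose, 4 doses have been given. Superposition: Cmin = C₀·(f + f² + … + f^4).
≈ 26.768 × (0.6095 + 0.3715 + 0.2264 + 0.1380) ≈ 26.768 × 1.3454 ≈ 36.014 μg/mL.

36.0 μg/mL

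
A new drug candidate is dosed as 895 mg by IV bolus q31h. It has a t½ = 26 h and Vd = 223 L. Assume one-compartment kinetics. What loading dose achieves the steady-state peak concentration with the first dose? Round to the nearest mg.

1591 mg

f = (1/2)^(31/26) ≈ 0.437602; accumulation ratio R = 1/(1−f) ≈ 1.77810.
Loading dose to hit Cmax,ss on first dose: D_load = D_maint·R ≈ 895 × 1.77810 ≈ 1591.40 mg.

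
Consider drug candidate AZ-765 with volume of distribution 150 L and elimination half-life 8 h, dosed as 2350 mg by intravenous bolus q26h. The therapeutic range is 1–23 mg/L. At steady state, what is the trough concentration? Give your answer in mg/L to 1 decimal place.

1.8 mg/L

τ/t½ = 26/8 ≈ 3.25, so fraction remaining f = (1/2)^(26/8) ≈ 0.1051.
Single-dose peak C₀ = D/Vd = 2350/150 ≈ 15.667 mg/L.
Steady-state trough Cmin,ss = C₀·f/(1−f) ≈ 15.667 × 0.1051/0.8949 ≈ 1.840 mg/L.
Trough 1.8 mg/L vs MEC 1 mg/L: adequate.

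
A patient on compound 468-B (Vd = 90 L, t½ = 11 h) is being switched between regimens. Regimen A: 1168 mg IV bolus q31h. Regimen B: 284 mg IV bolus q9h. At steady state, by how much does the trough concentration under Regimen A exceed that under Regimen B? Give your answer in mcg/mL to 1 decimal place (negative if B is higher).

Regimen A: f = (1/2)^(31/11) ≈ 0.1418; Cmin,ss = (1168/90)·f/(1−f) ≈ 2.144 mcg/mL.
Regimen B: f = (1/2)^(9/11) ≈ 0.5672; Cmin,ss = (284/90)·f/(1−f) ≈ 4.135 mcg/mL.
Difference ≈ 2.144 − 4.135 ≈ -1.991 mcg/mL.

-2.0 mcg/mL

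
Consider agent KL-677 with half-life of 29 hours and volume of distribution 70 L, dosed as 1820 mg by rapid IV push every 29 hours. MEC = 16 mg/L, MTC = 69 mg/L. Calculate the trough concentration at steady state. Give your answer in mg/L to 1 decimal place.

26.0 mg/L

τ = 29 h = 1 half-life, so f = (1/2)^1 = 0.5.
At steady state, R = 1/(1 − 0.5) = 2/1.
Single-dose peak C₀ = D/Vd = 1820/70 = 26 mg/L.
Steady-state peak Cmax,ss = C₀·R = 26 × 2/1 ≈ 52.000 mg/L.
Steady-state trough Cmin,ss = Cmax,ss·f ≈ 52.000 × 0.5 ≈ 26.000 mg/L.
Trough 26.0 mg/L vs MEC 16 mg/L: adequate.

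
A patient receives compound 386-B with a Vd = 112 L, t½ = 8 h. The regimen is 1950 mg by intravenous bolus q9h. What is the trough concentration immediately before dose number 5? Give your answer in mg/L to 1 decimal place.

14.1 mg/L

f = (1/2)^(τ/t½) = (1/2)^(9/8) ≈ 0.4585.
C₀ = D/Vd = 1950/112 ≈ 17.411 mg/L.
Before the 5th dose, 4 doses have been given. Superposition: Cmin = C₀·(f + f² + … + f^4).
≈ 17.411 × (0.4585 + 0.2102 + 0.0964 + 0.0442) ≈ 17.411 × 0.8093 ≈ 14.091 mg/L.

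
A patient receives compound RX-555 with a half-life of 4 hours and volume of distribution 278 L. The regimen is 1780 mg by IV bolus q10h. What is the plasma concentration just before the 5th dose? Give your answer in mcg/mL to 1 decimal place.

f = (1/2)^(τ/t½) = (1/2)^(10/4) ≈ 0.1768.
C₀ = D/Vd = 1780/278 ≈ 6.403 mcg/mL.
Before the 5th dose, 4 doses have been given. Superposition: Cmin = C₀·(f + f² + … + f^4).
≈ 6.403 × (0.1768 + 0.0313 + 0.0055 + 0.0010) ≈ 6.403 × 0.2146 ≈ 1.374 mcg/mL.

1.4 mcg/mL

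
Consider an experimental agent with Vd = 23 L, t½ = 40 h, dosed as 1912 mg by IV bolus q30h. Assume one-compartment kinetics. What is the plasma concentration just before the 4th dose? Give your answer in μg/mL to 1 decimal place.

f = (1/2)^(τ/t½) = (1/2)^(30/40) ≈ 0.5946.
C₀ = D/Vd = 1912/23 ≈ 83.130 μg/mL.
Before the 4th dose, 3 doses have been given. Superposition: Cmin = C₀·(f + f² + … + f^3).
≈ 83.130 × (0.5946 + 0.3535 + 0.2102) ≈ 83.130 × 1.1583 ≈ 96.289 μg/mL.

96.3 μg/mL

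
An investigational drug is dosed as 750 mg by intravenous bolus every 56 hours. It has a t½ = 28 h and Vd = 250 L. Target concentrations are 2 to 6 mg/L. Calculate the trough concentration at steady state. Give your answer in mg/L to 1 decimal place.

τ = 56 h = 2 half-lives, so f = (1/2)^2 = 0.25.
At steady state, R = 1/(1 − 0.25) = 4/3.
Single-dose peak C₀ = D/Vd = 750/250 = 3 mg/L.
Steady-state peak Cmax,ss = C₀·R = 3 × 4/3 ≈ 4.000 mg/L.
Steady-state trough Cmin,ss = Cmax,ss·f ≈ 4.000 × 0.25 ≈ 1.000 mg/L.
Trough 1.0 mg/L vs MEC 2 mg/L: subtherapeutic.

1.0 mg/L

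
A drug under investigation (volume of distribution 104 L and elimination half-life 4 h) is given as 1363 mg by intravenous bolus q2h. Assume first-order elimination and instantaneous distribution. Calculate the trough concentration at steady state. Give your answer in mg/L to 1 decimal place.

k = ln2/t½ = ln2/4 ≈ 0.173287 h⁻¹; fraction remaining f = e^(−kτ) = e^(−0.173287×2) ≈ 0.7071.
Accumulation ratio R = 1/(1 − f) ≈ 1/0.2929 ≈ 3.4141.
Single-dose peak C₀ = D/Vd = 1363/104 ≈ 13.106 mg/L.
Cmax,ss = C₀/(1 − f) ≈ 13.106/0.2929 ≈ 44.746 mg/L.
One interval later, Cmin,ss = Cmax,ss·e^(−kτ) ≈ 44.746 × 0.7071 ≈ 31.640 mg/L.

31.6 mg/L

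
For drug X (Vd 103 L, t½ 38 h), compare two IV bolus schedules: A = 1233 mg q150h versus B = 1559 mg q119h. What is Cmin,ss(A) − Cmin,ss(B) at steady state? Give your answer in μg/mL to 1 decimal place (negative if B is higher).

-1.1 μg/mL

Regimen A: f = (1/2)^(150/38) ≈ 0.0648; Cmin,ss = (1233/103)·f/(1−f) ≈ 0.829 μg/mL.
Regimen B: f = (1/2)^(119/38) ≈ 0.1141; Cmin,ss = (1559/103)·f/(1−f) ≈ 1.949 μg/mL.
Difference ≈ 0.829 − 1.949 ≈ -1.120 μg/mL.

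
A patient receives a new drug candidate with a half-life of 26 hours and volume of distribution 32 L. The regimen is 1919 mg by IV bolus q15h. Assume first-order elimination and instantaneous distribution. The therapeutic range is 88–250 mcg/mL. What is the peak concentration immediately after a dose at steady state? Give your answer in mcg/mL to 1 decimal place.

181.9 mcg/mL

Over one 15-h interval, 15/26 ≈ 0.57692 half-lives elapse, leaving f ≈ 0.6704 of each dose.
At steady state, accumulation factor R = 1/(1 − e^(−kτ)) ≈ 3.0340.
Single-dose peak C₀ = D/Vd = 1919/32 ≈ 59.969 mcg/mL.
Steady-state peak Cmax,ss = C₀·R ≈ 59.969 × 3.0340 ≈ 181.946 mcg/mL.
Peak 181.9 mcg/mL vs MTC 250 mcg/mL: below toxic threshold.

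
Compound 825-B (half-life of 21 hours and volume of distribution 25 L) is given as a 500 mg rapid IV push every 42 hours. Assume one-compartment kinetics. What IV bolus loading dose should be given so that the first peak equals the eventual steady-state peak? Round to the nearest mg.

667 mg

f = (1/2)^(42/21) ≈ 0.250000; accumulation ratio R = 1/(1−f) ≈ 1.33333.
Loading dose to hit Cmax,ss on first dose: D_load = D_maint·R ≈ 500 × 1.33333 ≈ 666.66 mg.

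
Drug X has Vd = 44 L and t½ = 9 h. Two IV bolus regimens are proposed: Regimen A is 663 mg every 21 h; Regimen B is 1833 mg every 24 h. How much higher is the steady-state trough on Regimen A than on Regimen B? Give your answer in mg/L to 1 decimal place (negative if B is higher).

Regimen A: f = (1/2)^(21/9) ≈ 0.1984; Cmin,ss = (663/44)·f/(1−f) ≈ 3.729 mg/L.
Regimen B: f = (1/2)^(24/9) ≈ 0.1575; Cmin,ss = (1833/44)·f/(1−f) ≈ 7.788 mg/L.
Difference ≈ 3.729 − 7.788 ≈ -4.059 mg/L.

-4.1 mg/L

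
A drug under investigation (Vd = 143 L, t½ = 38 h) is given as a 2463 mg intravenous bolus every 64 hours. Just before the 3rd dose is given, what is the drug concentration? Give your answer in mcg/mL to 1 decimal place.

7.0 mcg/mL

f = (1/2)^(τ/t½) = (1/2)^(64/38) ≈ 0.3112.
C₀ = D/Vd = 2463/143 ≈ 17.224 mcg/mL.
Before the 3rd dose, 2 doses have been given. Superposition: Cmin = C₀·(f + f²).
≈ 17.224 × (0.3112 + 0.0968) ≈ 17.224 × 0.4080 ≈ 7.027 mcg/mL.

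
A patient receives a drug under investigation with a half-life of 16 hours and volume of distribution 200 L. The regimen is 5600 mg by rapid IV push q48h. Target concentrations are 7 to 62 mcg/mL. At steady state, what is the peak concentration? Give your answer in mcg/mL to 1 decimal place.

32.0 mcg/mL

The dosing interval is 3 half-lives, so f = 2^(−3) = 0.125.
Accumulation ratio R = 1/(1 − f) = 1/0.875 = 8/7.
Single-dose peak C₀ = D/Vd = 5600/200 = 28 mcg/mL.
Steady-state peak Cmax,ss = C₀·R = 28 × 8/7 ≈ 32.000 mcg/mL.
Peak 32.0 mcg/mL vs MTC 62 mcg/mL: below toxic threshold.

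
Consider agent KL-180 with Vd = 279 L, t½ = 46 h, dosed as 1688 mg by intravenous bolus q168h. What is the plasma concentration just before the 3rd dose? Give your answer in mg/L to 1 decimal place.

f = (1/2)^(τ/t½) = (1/2)^(168/46) ≈ 0.0795.
C₀ = D/Vd = 1688/279 ≈ 6.050 mg/L.
Before the 3rd dose, 2 doses have been given. Superposition: Cmin = C₀·(f + f²).
≈ 6.050 × (0.0795 + 0.0063) ≈ 6.050 × 0.0858 ≈ 0.519 mg/L.

0.5 mg/L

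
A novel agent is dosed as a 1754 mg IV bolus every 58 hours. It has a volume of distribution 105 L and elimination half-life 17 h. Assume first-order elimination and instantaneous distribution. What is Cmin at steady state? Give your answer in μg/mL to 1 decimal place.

1.7 μg/mL

Over one 58-h interval, 58/17 ≈ 3.4118 half-lives elapse, leaving f ≈ 0.0940 of each dose.
Single-dose peak C₀ = D/Vd = 1754/105 ≈ 16.705 μg/mL.
Steady-state trough Cmin,ss = C₀·f/(1−f) ≈ 16.705 × 0.0940/0.9060 ≈ 1.733 μg/mL.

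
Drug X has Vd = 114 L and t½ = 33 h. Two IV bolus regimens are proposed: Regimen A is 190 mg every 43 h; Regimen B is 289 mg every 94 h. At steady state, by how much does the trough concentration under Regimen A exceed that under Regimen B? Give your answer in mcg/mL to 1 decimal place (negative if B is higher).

0.7 mcg/mL

Regimen A: f = (1/2)^(43/33) ≈ 0.4053; Cmin,ss = (190/114)·f/(1−f) ≈ 1.136 mcg/mL.
Regimen B: f = (1/2)^(94/33) ≈ 0.1388; Cmin,ss = (289/114)·f/(1−f) ≈ 0.409 mcg/mL.
Difference ≈ 1.136 − 0.409 ≈ 0.727 mcg/mL.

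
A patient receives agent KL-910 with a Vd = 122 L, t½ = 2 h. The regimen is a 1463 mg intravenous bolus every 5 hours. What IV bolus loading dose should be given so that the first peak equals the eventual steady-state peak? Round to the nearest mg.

1777 mg

f = (1/2)^(5/2) ≈ 0.176777; accumulation ratio R = 1/(1−f) ≈ 1.21474.
Loading dose to hit Cmax,ss on first dose: D_load = D_maint·R ≈ 1463 × 1.21474 ≈ 1777.16 mg.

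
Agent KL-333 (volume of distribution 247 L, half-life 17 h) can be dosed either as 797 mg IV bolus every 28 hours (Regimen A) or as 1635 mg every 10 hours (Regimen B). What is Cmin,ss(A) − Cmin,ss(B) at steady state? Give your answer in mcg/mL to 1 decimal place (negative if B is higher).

-11.6 mcg/mL

Regimen A: f = (1/2)^(28/17) ≈ 0.3193; Cmin,ss = (797/247)·f/(1−f) ≈ 1.514 mcg/mL.
Regimen B: f = (1/2)^(10/17) ≈ 0.6652; Cmin,ss = (1635/247)·f/(1−f) ≈ 13.152 mcg/mL.
Difference ≈ 1.514 − 13.152 ≈ -11.638 mcg/mL.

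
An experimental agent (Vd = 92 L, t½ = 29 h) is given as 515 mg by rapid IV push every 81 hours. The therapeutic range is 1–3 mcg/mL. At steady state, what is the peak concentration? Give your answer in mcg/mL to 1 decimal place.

6.5 mcg/mL

Over one 81-h interval, 81/29 ≈ 2.7931 half-lives elapse, leaving f ≈ 0.1443 of each dose.
At steady state, accumulation factor R = 1/(1 − e^(−kτ)) ≈ 1.1686.
Each bolus raises the concentration by D/Vd = 515/92 ≈ 5.598 mcg/mL.
Cmax,ss = C₀/(1 − f) ≈ 5.598/0.8557 ≈ 6.542 mcg/mL.
Peak 6.5 mcg/mL vs MTC 3 mcg/mL: exceeds toxic threshold.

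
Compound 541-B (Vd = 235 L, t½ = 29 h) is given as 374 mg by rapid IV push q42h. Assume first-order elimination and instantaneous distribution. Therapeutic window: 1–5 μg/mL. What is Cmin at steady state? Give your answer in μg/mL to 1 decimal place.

k = ln2/t½ = ln2/29 ≈ 0.023902 h⁻¹; fraction remaining f = e^(−kτ) = e^(−0.023902×42) ≈ 0.3665.
At steady state, accumulation factor R = 1/(1 − e^(−kτ)) ≈ 1.5785.
Each bolus raises the concentration by D/Vd = 374/235 ≈ 1.591 μg/mL.
Cmax,ss = C₀/(1 − f) ≈ 1.591/0.6335 ≈ 2.511 μg/mL.
Steady-state trough Cmin,ss = Cmax,ss·f ≈ 2.511 × 0.3665 ≈ 0.920 μg/mL.
Trough 0.9 μg/mL vs MEC 1 μg/mL: subtherapeutic.

0.9 μg/mL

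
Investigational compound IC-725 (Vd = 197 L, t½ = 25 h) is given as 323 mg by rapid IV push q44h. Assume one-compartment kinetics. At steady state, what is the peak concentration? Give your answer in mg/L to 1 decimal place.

2.3 mg/L

τ/t½ = 44/25 ≈ 1.76, so fraction remaining f = (1/2)^(44/25) ≈ 0.2952.
Accumulation ratio R = 1/(1 − f) ≈ 1/0.7048 ≈ 1.4188.
Each bolus raises the concentration by D/Vd = 323/197 ≈ 1.640 mg/L.
Cmax,ss = C₀/(1 − f) ≈ 1.640/0.7048 ≈ 2.327 mg/L.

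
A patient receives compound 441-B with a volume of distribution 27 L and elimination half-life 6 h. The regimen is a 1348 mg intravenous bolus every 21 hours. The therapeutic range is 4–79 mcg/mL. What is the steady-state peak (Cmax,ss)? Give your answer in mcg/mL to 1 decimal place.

54.8 mcg/mL

τ/t½ = 21/6 ≈ 3.5, so fraction remaining f = (1/2)^(21/6) ≈ 0.0884.
Accumulation ratio R = 1/(1 − f) ≈ 1/0.9116 ≈ 1.0970.
Each bolus raises the concentration by D/Vd = 1348/27 ≈ 49.926 mcg/mL.
Cmax,ss = C₀/(1 − f) ≈ 49.926/0.9116 ≈ 54.767 mcg/mL.
Peak 54.8 mcg/mL vs MTC 79 mcg/mL: below toxic threshold.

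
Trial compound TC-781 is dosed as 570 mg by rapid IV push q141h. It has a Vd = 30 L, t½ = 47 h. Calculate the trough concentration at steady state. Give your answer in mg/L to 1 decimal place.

The dosing interval is 3 half-lives, so f = 2^(−3) = 0.125.
At steady state, R = 1/(1 − 0.125) = 8/7.
Single-dose peak C₀ = D/Vd = 570/30 = 19 mg/L.
Steady-state peak Cmax,ss = C₀·R = 19 × 8/7 ≈ 21.714 mg/L.
Steady-state trough Cmin,ss = Cmax,ss·f ≈ 21.714 × 0.125 ≈ 2.714 mg/L.

2.7 mg/L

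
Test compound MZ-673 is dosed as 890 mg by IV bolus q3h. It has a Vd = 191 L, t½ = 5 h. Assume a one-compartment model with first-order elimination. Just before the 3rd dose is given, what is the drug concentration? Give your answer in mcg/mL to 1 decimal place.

5.1 mcg/mL

f = (1/2)^(τ/t½) = (1/2)^(3/5) ≈ 0.6598.
C₀ = D/Vd = 890/191 ≈ 4.660 mcg/mL.
Before the 3rd dose, 2 doses have been given. Superposition: Cmin = C₀·(f + f²).
≈ 4.660 × (0.6598 + 0.4353) ≈ 4.660 × 1.0951 ≈ 5.103 mcg/mL.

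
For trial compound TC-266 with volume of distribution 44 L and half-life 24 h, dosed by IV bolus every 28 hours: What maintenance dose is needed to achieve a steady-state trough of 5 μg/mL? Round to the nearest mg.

τ/t½ = 28/24 ≈ 1.1667, so f = (1/2)^(28/24) ≈ 0.445449.
Cmin,ss = (D/Vd)·f/(1−f), so D = Cmin,ss·Vd·(1−f)/f.
D = 5 × 44 × (1−f)/f ≈ 5 × 44 × 1.24493 ≈ 273.88 mg.

274 mg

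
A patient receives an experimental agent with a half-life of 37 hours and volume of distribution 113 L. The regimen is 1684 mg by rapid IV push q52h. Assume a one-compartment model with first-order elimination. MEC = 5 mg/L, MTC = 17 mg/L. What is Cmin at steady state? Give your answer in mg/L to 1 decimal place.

τ/t½ = 52/37 ≈ 1.4054, so fraction remaining f = (1/2)^(52/37) ≈ 0.3775.
Single-dose peak C₀ = D/Vd = 1684/113 ≈ 14.903 mg/L.
Steady-state trough Cmin,ss = C₀·f/(1−f) ≈ 14.903 × 0.3775/0.6225 ≈ 9.038 mg/L.
Trough 9.0 mg/L vs MEC 5 mg/L: adequate.

9.0 mg/L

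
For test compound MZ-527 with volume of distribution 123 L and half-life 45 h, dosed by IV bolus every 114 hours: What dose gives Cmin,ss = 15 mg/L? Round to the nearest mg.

τ/t½ = 114/45 ≈ 2.5333, so f = (1/2)^(114/45) ≈ 0.172739.
Cmin,ss = (D/Vd)·f/(1−f), so D = Cmin,ss·Vd·(1−f)/f.
D = 15 × 123 × (1−f)/f ≈ 15 × 123 × 4.78908 ≈ 8835.85 mg.

8836 mg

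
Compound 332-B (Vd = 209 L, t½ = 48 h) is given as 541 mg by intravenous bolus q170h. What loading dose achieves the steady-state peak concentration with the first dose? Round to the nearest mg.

592 mg

f = (1/2)^(170/48) ≈ 0.085872; accumulation ratio R = 1/(1−f) ≈ 1.09394.
Loading dose to hit Cmax,ss on first dose: D_load = D_maint·R ≈ 541 × 1.09394 ≈ 591.82 mg.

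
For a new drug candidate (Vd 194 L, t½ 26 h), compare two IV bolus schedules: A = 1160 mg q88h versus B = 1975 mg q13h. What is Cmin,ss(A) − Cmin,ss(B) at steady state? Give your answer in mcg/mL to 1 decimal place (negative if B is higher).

-23.9 mcg/mL

Regimen A: f = (1/2)^(88/26) ≈ 0.0957; Cmin,ss = (1160/194)·f/(1−f) ≈ 0.633 mcg/mL.
Regimen B: f = (1/2)^(13/26) ≈ 0.7071; Cmin,ss = (1975/194)·f/(1−f) ≈ 24.577 mcg/mL.
Difference ≈ 0.633 − 24.577 ≈ -23.944 mcg/mL.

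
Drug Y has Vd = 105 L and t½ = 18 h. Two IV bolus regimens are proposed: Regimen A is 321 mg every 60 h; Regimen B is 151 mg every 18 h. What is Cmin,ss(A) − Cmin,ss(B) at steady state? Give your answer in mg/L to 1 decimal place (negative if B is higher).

Regimen A: f = (1/2)^(60/18) ≈ 0.0992; Cmin,ss = (321/105)·f/(1−f) ≈ 0.337 mg/L.
Regimen B: f = (1/2)^(18/18) ≈ 0.5000; Cmin,ss = (151/105)·f/(1−f) ≈ 1.438 mg/L.
Difference ≈ 0.337 − 1.438 ≈ -1.101 mg/L.

-1.1 mg/L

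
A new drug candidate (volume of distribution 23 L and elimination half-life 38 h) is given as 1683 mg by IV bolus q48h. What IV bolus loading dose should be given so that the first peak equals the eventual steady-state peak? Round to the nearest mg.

2885 mg

f = (1/2)^(48/38) ≈ 0.416631; accumulation ratio R = 1/(1−f) ≈ 1.71418.
Loading dose to hit Cmax,ss on first dose: D_load = D_maint·R ≈ 1683 × 1.71418 ≈ 2884.96 mg.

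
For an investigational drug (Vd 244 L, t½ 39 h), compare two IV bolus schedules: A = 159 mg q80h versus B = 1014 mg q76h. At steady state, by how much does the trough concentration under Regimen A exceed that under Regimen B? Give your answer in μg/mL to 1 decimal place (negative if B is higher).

-1.2 μg/mL

Regimen A: f = (1/2)^(80/39) ≈ 0.2413; Cmin,ss = (159/244)·f/(1−f) ≈ 0.207 μg/mL.
Regimen B: f = (1/2)^(76/39) ≈ 0.2590; Cmin,ss = (1014/244)·f/(1−f) ≈ 1.453 μg/mL.
Difference ≈ 0.207 − 1.453 ≈ -1.246 μg/mL.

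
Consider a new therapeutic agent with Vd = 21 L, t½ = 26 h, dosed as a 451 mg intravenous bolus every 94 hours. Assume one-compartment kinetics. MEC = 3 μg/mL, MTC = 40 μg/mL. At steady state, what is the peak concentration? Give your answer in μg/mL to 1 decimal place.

k = ln2/t½ = ln2/26 ≈ 0.026660 h⁻¹; fraction remaining f = e^(−kτ) = e^(−0.026660×94) ≈ 0.0816.
At steady state, accumulation factor R = 1/(1 − e^(−kτ)) ≈ 1.0889.
Single-dose peak C₀ = D/Vd = 451/21 ≈ 21.476 μg/mL.
Cmax,ss = C₀/(1 − f) ≈ 21.476/0.9184 ≈ 23.384 μg/mL.
Peak 23.4 μg/mL vs MTC 40 μg/mL: below toxic threshold.

23.4 μg/mL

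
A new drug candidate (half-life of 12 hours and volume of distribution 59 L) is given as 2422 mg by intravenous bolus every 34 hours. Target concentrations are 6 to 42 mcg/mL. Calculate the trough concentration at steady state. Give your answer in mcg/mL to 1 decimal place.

τ/t½ = 34/12 ≈ 2.8333, so fraction remaining f = (1/2)^(34/12) ≈ 0.1403.
Single-dose peak C₀ = D/Vd = 2422/59 ≈ 41.051 mcg/mL.
Steady-state trough Cmin,ss = C₀·f/(1−f) ≈ 41.051 × 0.1403/0.8597 ≈ 6.699 mcg/mL.
Trough 6.7 mcg/mL vs MEC 6 mcg/mL: adequate.

6.7 mcg/mL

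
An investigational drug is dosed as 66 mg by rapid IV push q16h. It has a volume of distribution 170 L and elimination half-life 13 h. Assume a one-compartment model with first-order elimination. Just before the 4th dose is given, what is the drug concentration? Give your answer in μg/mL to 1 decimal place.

0.3 μg/mL

f = (1/2)^(τ/t½) = (1/2)^(16/13) ≈ 0.4261.
C₀ = D/Vd = 66/170 ≈ 0.388 μg/mL.
Before the 4th dose, 3 doses have been given. Superposition: Cmin = C₀·(f + f² + … + f^3).
≈ 0.388 × (0.4261 + 0.1816 + 0.0774) ≈ 0.388 × 0.6851 ≈ 0.266 μg/mL.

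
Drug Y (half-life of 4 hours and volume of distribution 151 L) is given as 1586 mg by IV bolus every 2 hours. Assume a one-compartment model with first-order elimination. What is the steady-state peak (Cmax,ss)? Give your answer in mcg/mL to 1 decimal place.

k = ln2/t½ = ln2/4 ≈ 0.173287 h⁻¹; fraction remaining f = e^(−kτ) = e^(−0.173287×2) ≈ 0.7071.
At steady state, accumulation factor R = 1/(1 − e^(−kτ)) ≈ 3.4141.
Each bolus raises the concentration by D/Vd = 1586/151 ≈ 10.503 mcg/mL.
Steady-state peak Cmax,ss = C₀·R ≈ 10.503 × 3.4141 ≈ 35.858 mcg/mL.

35.9 mcg/mL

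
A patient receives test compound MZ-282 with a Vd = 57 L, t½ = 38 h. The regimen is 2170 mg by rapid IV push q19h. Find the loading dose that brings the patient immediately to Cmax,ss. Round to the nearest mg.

f = (1/2)^(19/38) ≈ 0.707107; accumulation ratio R = 1/(1−f) ≈ 3.41422.
Loading dose to hit Cmax,ss on first dose: D_load = D_maint·R ≈ 2170 × 3.41422 ≈ 7408.86 mg.

7409 mg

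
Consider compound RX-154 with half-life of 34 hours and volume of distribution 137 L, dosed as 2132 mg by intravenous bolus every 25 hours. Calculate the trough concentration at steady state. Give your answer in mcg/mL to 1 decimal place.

23.4 mcg/mL

k = ln2/t½ = ln2/34 ≈ 0.020387 h⁻¹; fraction remaining f = e^(−kτ) = e^(−0.020387×25) ≈ 0.6007.
Single-dose peak C₀ = D/Vd = 2132/137 ≈ 15.562 mcg/mL.
Steady-state trough Cmin,ss = C₀·f/(1−f) ≈ 15.562 × 0.6007/0.3993 ≈ 23.411 mcg/mL.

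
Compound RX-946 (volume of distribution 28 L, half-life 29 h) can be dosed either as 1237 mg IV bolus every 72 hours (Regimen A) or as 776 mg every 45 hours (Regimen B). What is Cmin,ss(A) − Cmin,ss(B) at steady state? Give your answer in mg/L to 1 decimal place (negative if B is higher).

-4.7 mg/L

Regimen A: f = (1/2)^(72/29) ≈ 0.1789; Cmin,ss = (1237/28)·f/(1−f) ≈ 9.626 mg/L.
Regimen B: f = (1/2)^(45/29) ≈ 0.3411; Cmin,ss = (776/28)·f/(1−f) ≈ 14.347 mg/L.
Difference ≈ 9.626 − 14.347 ≈ -4.721 mg/L.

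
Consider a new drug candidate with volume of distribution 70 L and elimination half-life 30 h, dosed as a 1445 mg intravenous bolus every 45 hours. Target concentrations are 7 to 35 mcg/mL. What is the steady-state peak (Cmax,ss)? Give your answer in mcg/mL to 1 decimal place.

k = ln2/t½ = ln2/30 ≈ 0.023105 h⁻¹; fraction remaining f = e^(−kτ) = e^(−0.023105×45) ≈ 0.3536.
Accumulation ratio R = 1/(1 − f) ≈ 1/0.6464 ≈ 1.5470.
Each bolus raises the concentration by D/Vd = 1445/70 ≈ 20.643 mcg/mL.
Steady-state peak Cmax,ss = C₀·R ≈ 20.643 × 1.5470 ≈ 31.935 mcg/mL.
Peak 31.9 mcg/mL vs MTC 35 mcg/mL: below toxic threshold.

31.9 mcg/mL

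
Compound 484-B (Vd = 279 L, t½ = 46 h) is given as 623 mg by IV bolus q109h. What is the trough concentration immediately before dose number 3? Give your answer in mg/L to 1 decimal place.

0.5 mg/L

f = (1/2)^(τ/t½) = (1/2)^(109/46) ≈ 0.1935.
C₀ = D/Vd = 623/279 ≈ 2.233 mg/L.
Before the 3rd dose, 2 doses have been given. Superposition: Cmin = C₀·(f + f²).
≈ 2.233 × (0.1935 + 0.0374) ≈ 2.233 × 0.2309 ≈ 0.516 mg/L.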